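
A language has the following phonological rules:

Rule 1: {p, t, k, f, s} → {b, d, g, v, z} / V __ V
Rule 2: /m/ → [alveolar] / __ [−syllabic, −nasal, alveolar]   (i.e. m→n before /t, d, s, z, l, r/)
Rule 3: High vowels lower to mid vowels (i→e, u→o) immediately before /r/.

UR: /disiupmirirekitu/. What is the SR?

diziupmereregidu

Rule 1 (intervocalic voicing): /s/ is a voiceless obstruent between vowels /i/ and /i/, so it voices to [z]. /k/ is a voiceless obstruent between vowels /e/ and /i/, so it voices to [g]. /t/ is a voiceless obstruent between vowels /i/ and /u/, so it voices to [d]. /disiupmirirekitu/ → diziupmiriregidu.
Rule 2 (nasal place assimilation): no segment meets the environment; /diziupmiriregidu/ is unchanged.
Rule 3 (pre-rhotic lowering): /i/ is a high vowel immediately before /r/, so it lowers to [e]. /i/ is a high vowel immediately before /r/, so it lowers to [e]. /diziupmiriregidu/ → diziupmereregidu.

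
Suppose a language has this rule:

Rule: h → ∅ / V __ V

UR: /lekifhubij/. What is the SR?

lekifhubij

No segment of /lekifhubij/ meets the structural description of the rule, so the form surfaces unchanged.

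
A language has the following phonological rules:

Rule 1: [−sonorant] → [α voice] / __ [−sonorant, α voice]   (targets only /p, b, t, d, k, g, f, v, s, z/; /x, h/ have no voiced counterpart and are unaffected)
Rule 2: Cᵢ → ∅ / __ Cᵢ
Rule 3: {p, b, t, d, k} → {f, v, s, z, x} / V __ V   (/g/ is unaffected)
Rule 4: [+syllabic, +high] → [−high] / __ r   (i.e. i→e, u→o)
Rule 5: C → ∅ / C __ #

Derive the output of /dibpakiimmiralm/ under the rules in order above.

Rule 1 (regressive voicing assimilation): /b/ precedes the voiceless obstruent /p/, so it devoices to [p] by assimilation. /dibpakiimmiralm/ → dippakiimmiralm.
Rule 2 (degemination): /pp/ is a geminate; the first /p/ deletes. /mm/ is a geminate; the first /m/ deletes. /dippakiimmiralm/ → dipakiimiralm.
Rule 3 (intervocalic spirantization): /p/ is a stop between vowels /i/ and /a/, so it spirantizes to the fricative [f]. /k/ is a stop between vowels /a/ and /i/, so it spirantizes to the fricative [x]. /dipakiimiralm/ → difaxiimiralm.
Rule 4 (pre-rhotic lowering): /i/ is a high vowel immediately before /r/, so it lowers to [e]. /difaxiimiralm/ → difaxiimeralm.
Rule 5 (final cluster simplification): /m/ is the second consonant of a word-final cluster /lm/, so it deletes. /difaxiimeralm/ → difaxiimeral.

difaxiimeral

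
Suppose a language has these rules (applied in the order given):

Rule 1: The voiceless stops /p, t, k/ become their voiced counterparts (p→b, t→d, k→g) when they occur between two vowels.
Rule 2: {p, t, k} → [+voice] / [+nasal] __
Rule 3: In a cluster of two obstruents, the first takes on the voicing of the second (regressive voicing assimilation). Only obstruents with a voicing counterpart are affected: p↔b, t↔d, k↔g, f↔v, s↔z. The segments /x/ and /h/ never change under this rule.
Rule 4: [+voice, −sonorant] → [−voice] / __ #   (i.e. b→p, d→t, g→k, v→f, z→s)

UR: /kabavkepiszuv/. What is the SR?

Rule 1 (intervocalic voicing): /p/ is a voiceless stop between vowels /e/ and /i/, so it voices to [b]. /kabavkepiszuv/ → kabavkebiszuv.
Rule 2 (post-nasal voicing): no segment meets the environment; /kabavkebiszuv/ is unchanged.
Rule 3 (regressive voicing assimilation): /v/ precedes the voiceless obstruent /k/, so it devoices to [f] by assimilation. /s/ precedes the voiced obstruent /z/, so it voices to [z] by assimilation. /kabavkebiszuv/ → kabafkebizzuv.
Rule 4 (final devoicing): /v/ is a voiced obstruent in word-final position, so it devoices to [f]. /kabafkebizzuv/ → kabafkebizzuf.

kabafkebizzuf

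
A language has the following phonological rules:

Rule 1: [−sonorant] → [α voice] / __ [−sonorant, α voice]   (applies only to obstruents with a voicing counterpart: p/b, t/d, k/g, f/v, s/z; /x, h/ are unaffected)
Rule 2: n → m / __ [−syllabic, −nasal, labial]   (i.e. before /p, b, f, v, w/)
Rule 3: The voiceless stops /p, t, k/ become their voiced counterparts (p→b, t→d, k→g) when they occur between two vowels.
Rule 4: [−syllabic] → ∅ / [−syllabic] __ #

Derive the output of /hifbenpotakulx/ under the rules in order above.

Rule 1 (regressive voicing assimilation): /f/ precedes the voiced obstruent /b/, so it voices to [v] by assimilation. /hifbenpotakulx/ → hivbenpotakulx.
Rule 2 (nasal place assimilation): /n/ precedes the labial consonant /p/, so it assimilates in place to [m]. /hivbenpotakulx/ → hivbempotakulx.
Rule 3 (intervocalic voicing): /t/ is a voiceless stop between vowels /o/ and /a/, so it voices to [d]. /k/ is a voiceless stop between vowels /a/ and /u/, so it voices to [g]. /hivbempotakulx/ → hivbempodagulx.
Rule 4 (final cluster simplification): /x/ is the second consonant of a word-final cluster /lx/, so it deletes. /hivbempodagulx/ → hivbempodagul.

hivbempodagul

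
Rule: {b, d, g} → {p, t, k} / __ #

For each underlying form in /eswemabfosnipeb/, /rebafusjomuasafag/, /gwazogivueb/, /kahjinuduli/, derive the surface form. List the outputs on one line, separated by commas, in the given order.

eswemabfosnipep, rebafusjomuasafak, gwazogivuep, kahjinuduli

/eswemabfosnipeb/: /b/ is a voiced stop in word-final position, so it devoices to [p]. → [eswemabfosnipep].
/rebafusjomuasafag/: /g/ is a voiced stop in word-final position, so it devoices to [k]. → [rebafusjomuasafak].
/gwazogivueb/: /b/ is a voiced stop in word-final position, so it devoices to [p]. → [gwazogivuep].
/kahjinuduli/: the rule's environment is not met; surfaces unchanged as [kahjinuduli].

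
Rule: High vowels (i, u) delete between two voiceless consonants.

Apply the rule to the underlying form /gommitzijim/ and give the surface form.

No segment of /gommitzijim/ meets the structural description of the rule, so the form surfaces unchanged.

gommitzijim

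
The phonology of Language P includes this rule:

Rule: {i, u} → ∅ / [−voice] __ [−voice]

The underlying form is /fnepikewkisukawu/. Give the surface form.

fnepkewkskawu

/i/ is a high vowel flanked by voiceless consonants /p/ and /k/, so it deletes.
/i/ is a high vowel flanked by voiceless consonants /k/ and /s/, so it deletes.
/u/ is a high vowel flanked by voiceless consonants /s/ and /k/, so it deletes.
The other instance of /u/ does not occur in the required environment and remains unchanged.
Surface form: [fnepkewkskawu].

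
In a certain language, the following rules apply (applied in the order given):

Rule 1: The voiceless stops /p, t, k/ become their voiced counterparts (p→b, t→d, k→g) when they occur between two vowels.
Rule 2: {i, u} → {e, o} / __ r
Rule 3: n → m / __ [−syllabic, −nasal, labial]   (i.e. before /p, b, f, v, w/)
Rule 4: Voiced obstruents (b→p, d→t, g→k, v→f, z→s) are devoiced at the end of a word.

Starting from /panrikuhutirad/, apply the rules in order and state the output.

panriguhuderat

Rule 1 (intervocalic voicing): /k/ is a voiceless stop between vowels /i/ and /u/, so it voices to [g]. /t/ is a voiceless stop between vowels /u/ and /i/, so it voices to [d]. /panrikuhutirad/ → panriguhudirad.
Rule 2 (pre-rhotic lowering): /i/ is a high vowel immediately before /r/, so it lowers to [e]. /panriguhudirad/ → panriguhuderad.
Rule 3 (nasal place assimilation): no segment meets the environment; /panriguhuderad/ is unchanged.
Rule 4 (final devoicing): /d/ is a voiced obstruent in word-final position, so it devoices to [t]. /panriguhuderad/ → panriguhuderat.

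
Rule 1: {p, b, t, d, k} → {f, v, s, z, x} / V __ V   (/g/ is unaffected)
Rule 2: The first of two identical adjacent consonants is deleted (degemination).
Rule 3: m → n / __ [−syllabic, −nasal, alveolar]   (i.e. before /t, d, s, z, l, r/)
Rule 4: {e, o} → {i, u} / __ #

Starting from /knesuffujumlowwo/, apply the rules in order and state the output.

Rule 1 (intervocalic spirantization): no segment meets the environment; /knesuffujumlowwo/ is unchanged.
Rule 2 (degemination): /ff/ is a geminate; the first /f/ deletes. /ww/ is a geminate; the first /w/ deletes. /knesuffujumlowwo/ → knesufujumlowo.
Rule 3 (nasal place assimilation): /m/ precedes the alveolar consonant /l/, so it assimilates in place to [n]. /knesufujumlowo/ → knesufujunlowo.
Rule 4 (final vowel raising): /o/ is a mid vowel in word-final position, so it raises to [u]. /knesufujunlowo/ → knesufujunlowu.

knesufujunlowu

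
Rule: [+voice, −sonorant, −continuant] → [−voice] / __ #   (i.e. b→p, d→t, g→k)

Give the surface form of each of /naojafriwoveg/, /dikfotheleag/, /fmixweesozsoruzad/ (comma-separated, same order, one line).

naojafriwovek, dikfotheleak, fmixweesozsoruzat

/naojafriwoveg/: /g/ is a voiced stop in word-final position, so it devoices to [k]. → [naojafriwovek].
/dikfotheleag/: /g/ is a voiced stop in word-final position, so it devoices to [k]. → [dikfotheleak].
/fmixweesozsoruzad/: /d/ is a voiced stop in word-final position, so it devoices to [t]. → [fmixweesozsoruzat].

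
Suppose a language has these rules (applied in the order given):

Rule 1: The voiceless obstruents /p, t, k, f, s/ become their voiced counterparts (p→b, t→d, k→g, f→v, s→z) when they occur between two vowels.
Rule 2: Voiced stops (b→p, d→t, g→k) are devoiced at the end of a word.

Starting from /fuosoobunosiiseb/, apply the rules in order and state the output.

Rule 1 (intervocalic voicing): /s/ is a voiceless obstruent between vowels /o/ and /o/, so it voices to [z]. /s/ is a voiceless obstruent between vowels /o/ and /i/, so it voices to [z]. /s/ is a voiceless obstruent between vowels /i/ and /e/, so it voices to [z]. /fuosoobunosiiseb/ → fuozoobunoziizeb.
Rule 2 (final devoicing): /b/ is a voiced stop in word-final position, so it devoices to [p]. /fuozoobunoziizeb/ → fuozoobunoziizep.

fuozoobunoziizep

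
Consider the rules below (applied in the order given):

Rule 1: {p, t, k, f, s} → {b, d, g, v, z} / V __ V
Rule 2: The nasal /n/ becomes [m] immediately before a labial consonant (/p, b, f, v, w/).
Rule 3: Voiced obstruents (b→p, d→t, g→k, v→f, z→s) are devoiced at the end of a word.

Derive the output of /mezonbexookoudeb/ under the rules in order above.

Rule 1 (intervocalic voicing): /k/ is a voiceless obstruent between vowels /o/ and /o/, so it voices to [g]. /mezonbexookoudeb/ → mezonbexoogoudeb.
Rule 2 (nasal place assimilation): /n/ precedes the labial consonant /b/, so it assimilates in place to [m]. /mezonbexoogoudeb/ → mezombexoogoudeb.
Rule 3 (final devoicing): /b/ is a voiced obstruent in word-final position, so it devoices to [p]. /mezombexoogoudeb/ → mezombexoogoudep.

mezombexoogoudep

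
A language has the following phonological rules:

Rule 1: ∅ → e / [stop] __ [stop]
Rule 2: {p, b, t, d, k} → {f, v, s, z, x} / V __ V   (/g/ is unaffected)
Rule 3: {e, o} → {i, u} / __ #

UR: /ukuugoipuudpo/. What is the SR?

uxuugoifuuzefu

Rule 1 (stop-cluster e-epenthesis): /d/ and /p/ form a stop–stop cluster, so [e] is inserted between them. /ukuugoipuudpo/ → ukuugoipuudepo.
Rule 2 (intervocalic spirantization): /k/ is a stop between vowels /u/ and /u/, so it spirantizes to the fricative [x]. /p/ is a stop between vowels /i/ and /u/, so it spirantizes to the fricative [f]. /d/ is a stop between vowels /u/ and /e/, so it spirantizes to the fricative [z]. /p/ is a stop between vowels /e/ and /o/, so it spirantizes to the fricative [f]. /ukuugoipuudepo/ → uxuugoifuuzefo.
Rule 3 (final vowel raising): /o/ is a mid vowel in word-final position, so it raises to [u]. /uxuugoifuuzefo/ → uxuugoifuuzefu.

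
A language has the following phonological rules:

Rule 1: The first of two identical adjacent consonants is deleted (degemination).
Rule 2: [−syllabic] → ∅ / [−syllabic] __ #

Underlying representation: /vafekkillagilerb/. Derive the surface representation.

Rule 1 (degemination): /kk/ is a geminate; the first /k/ deletes. /ll/ is a geminate; the first /l/ deletes. /vafekkillagilerb/ → vafekilagilerb.
Rule 2 (final cluster simplification): /b/ is the second consonant of a word-final cluster /rb/, so it deletes. /vafekilagilerb/ → vafekilagiler.

vafekilagiler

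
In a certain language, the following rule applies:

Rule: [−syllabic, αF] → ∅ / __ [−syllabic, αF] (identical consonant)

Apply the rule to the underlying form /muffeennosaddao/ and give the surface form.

mufeenosadao

/ff/ is a geminate; the first /f/ deletes.
/nn/ is a geminate; the first /n/ deletes.
/dd/ is a geminate; the first /d/ deletes.
The other instances of /m/, /f/, /n/, /s/, /d/ do not occur in the required environment and remain unchanged.
Surface form: [mufeenosadao].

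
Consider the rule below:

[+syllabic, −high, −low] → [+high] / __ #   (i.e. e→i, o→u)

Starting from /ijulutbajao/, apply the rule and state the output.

ijulutbajau

/o/ is a mid vowel in word-final position, so it raises to [u].
Surface form: [ijulutbajau].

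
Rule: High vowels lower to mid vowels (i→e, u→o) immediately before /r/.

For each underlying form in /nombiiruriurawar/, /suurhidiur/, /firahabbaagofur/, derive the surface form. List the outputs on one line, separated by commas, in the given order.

nombieroriorawar, suorhidior, ferahabbaagofor

/nombiiruriurawar/: /i/ is a high vowel immediately before /r/, so it lowers to [e]. /u/ is a high vowel immediately before /r/, so it lowers to [o]. /u/ is a high vowel immediately before /r/, so it lowers to [o]. → [nombieroriorawar].
/suurhidiur/: /u/ is a high vowel immediately before /r/, so it lowers to [o]. /u/ is a high vowel immediately before /r/, so it lowers to [o]. → [suorhidior].
/firahabbaagofur/: /i/ is a high vowel immediately before /r/, so it lowers to [e]. /u/ is a high vowel immediately before /r/, so it lowers to [o]. → [ferahabbaagofor].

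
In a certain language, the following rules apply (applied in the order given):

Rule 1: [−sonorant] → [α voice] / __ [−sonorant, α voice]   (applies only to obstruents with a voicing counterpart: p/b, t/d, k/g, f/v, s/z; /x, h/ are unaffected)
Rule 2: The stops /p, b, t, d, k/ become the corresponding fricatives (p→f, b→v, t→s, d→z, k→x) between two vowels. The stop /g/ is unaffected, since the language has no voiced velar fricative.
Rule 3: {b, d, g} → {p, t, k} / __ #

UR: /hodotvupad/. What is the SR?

Rule 1 (regressive voicing assimilation): /t/ precedes the voiced obstruent /v/, so it voices to [d] by assimilation. /hodotvupad/ → hododvupad.
Rule 2 (intervocalic spirantization): /d/ is a stop between vowels /o/ and /o/, so it spirantizes to the fricative [z]. /p/ is a stop between vowels /u/ and /a/, so it spirantizes to the fricative [f]. /hododvupad/ → hozodvufad.
Rule 3 (final devoicing): /d/ is a voiced stop in word-final position, so it devoices to [t]. /hozodvufad/ → hozodvufat.

hozodvufat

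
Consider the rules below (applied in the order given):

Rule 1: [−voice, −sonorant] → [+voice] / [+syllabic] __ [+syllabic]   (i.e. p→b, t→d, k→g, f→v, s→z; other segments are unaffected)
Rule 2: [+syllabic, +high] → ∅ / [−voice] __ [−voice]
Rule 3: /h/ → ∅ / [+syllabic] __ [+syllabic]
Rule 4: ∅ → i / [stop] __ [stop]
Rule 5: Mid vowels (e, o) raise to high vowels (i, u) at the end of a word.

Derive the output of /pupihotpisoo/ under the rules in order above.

pubiotipizou

Rule 1 (intervocalic voicing): /p/ is a voiceless obstruent between vowels /u/ and /i/, so it voices to [b]. /s/ is a voiceless obstruent between vowels /i/ and /o/, so it voices to [z]. /pupihotpisoo/ → pubihotpizoo.
Rule 2 (high vowel syncope): no segment meets the environment; /pubihotpizoo/ is unchanged.
Rule 3 (intervocalic h-deletion): /h/ occurs between vowels /i/ and /o/, so it deletes. /pubihotpizoo/ → pubiotpizoo.
Rule 4 (stop-cluster i-epenthesis): /t/ and /p/ form a stop–stop cluster, so [i] is inserted between them. /pubiotpizoo/ → pubiotipizoo.
Rule 5 (final vowel raising): /o/ is a mid vowel in word-final position, so it raises to [u]. /pubiotipizoo/ → pubiotipizou.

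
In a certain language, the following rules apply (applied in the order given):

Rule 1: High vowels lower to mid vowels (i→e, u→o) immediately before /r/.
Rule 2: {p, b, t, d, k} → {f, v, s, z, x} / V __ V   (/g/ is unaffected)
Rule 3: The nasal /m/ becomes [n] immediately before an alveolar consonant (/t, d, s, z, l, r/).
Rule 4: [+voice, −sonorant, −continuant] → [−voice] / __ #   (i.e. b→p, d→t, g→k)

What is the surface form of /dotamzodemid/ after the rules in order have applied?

Rule 1 (pre-rhotic lowering): no segment meets the environment; /dotamzodemid/ is unchanged.
Rule 2 (intervocalic spirantization): /t/ is a stop between vowels /o/ and /a/, so it spirantizes to the fricative [s]. /d/ is a stop between vowels /o/ and /e/, so it spirantizes to the fricative [z]. /dotamzodemid/ → dosamzozemid.
Rule 3 (nasal place assimilation): /m/ precedes the alveolar consonant /z/, so it assimilates in place to [n]. /dosamzozemid/ → dosanzozemid.
Rule 4 (final devoicing): /d/ is a voiced stop in word-final position, so it devoices to [t]. /dosanzozemid/ → dosanzozemit.

dosanzozemit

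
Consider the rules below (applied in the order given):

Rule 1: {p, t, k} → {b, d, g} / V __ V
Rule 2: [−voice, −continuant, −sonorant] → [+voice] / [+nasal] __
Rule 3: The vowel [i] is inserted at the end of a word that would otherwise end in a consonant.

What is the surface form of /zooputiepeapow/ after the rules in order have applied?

Rule 1 (intervocalic voicing): /p/ is a voiceless stop between vowels /o/ and /u/, so it voices to [b]. /t/ is a voiceless stop between vowels /u/ and /i/, so it voices to [d]. /p/ is a voiceless stop between vowels /e/ and /e/, so it voices to [b]. /p/ is a voiceless stop between vowels /a/ and /o/, so it voices to [b]. /zooputiepeapow/ → zoobudiebeabow.
Rule 2 (post-nasal voicing): no segment meets the environment; /zoobudiebeabow/ is unchanged.
Rule 3 (final i-epenthesis): the form ends in the consonant /w/, so [i] is inserted word-finally. /zoobudiebeabow/ → zoobudiebeabowi.

zoobudiebeabowi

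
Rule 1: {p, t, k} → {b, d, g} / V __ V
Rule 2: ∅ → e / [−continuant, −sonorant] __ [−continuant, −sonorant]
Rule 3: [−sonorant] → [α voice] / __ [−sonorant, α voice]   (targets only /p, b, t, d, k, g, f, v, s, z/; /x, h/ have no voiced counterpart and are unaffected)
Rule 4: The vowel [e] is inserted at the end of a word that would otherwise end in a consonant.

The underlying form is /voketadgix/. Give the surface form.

Rule 1 (intervocalic voicing): /k/ is a voiceless stop between vowels /o/ and /e/, so it voices to [g]. /t/ is a voiceless stop between vowels /e/ and /a/, so it voices to [d]. /voketadgix/ → vogedadgix.
Rule 2 (stop-cluster e-epenthesis): /d/ and /g/ form a stop–stop cluster, so [e] is inserted between them. /vogedadgix/ → vogedadegix.
Rule 3 (regressive voicing assimilation): no segment meets the environment; /vogedadegix/ is unchanged.
Rule 4 (final e-epenthesis): the form ends in the consonant /x/, so [e] is inserted word-finally. /vogedadegix/ → vogedadegixe.

vogedadegixe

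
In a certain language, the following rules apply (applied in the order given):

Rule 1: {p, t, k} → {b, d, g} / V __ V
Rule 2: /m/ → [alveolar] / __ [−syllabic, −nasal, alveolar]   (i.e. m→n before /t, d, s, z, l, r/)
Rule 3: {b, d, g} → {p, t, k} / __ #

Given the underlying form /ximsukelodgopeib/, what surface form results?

xinsugelodgobeip

Rule 1 (intervocalic voicing): /k/ is a voiceless stop between vowels /u/ and /e/, so it voices to [g]. /p/ is a voiceless stop between vowels /o/ and /e/, so it voices to [b]. /ximsukelodgopeib/ → ximsugelodgobeib.
Rule 2 (nasal place assimilation): /m/ precedes the alveolar consonant /s/, so it assimilates in place to [n]. /ximsugelodgobeib/ → xinsugelodgobeib.
Rule 3 (final devoicing): /b/ is a voiced stop in word-final position, so it devoices to [p]. /xinsugelodgobeib/ → xinsugelodgobeip.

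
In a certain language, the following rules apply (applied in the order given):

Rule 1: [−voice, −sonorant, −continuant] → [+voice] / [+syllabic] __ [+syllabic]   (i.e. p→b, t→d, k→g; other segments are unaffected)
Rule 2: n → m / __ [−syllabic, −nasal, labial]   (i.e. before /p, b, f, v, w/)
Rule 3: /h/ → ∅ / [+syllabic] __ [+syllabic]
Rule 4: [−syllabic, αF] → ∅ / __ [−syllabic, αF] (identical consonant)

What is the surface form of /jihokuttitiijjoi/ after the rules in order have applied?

jiogutidiijoi

Rule 1 (intervocalic voicing): /k/ is a voiceless stop between vowels /o/ and /u/, so it voices to [g]. /t/ is a voiceless stop between vowels /i/ and /i/, so it voices to [d]. /jihokuttitiijjoi/ → jihoguttidiijjoi.
Rule 2 (nasal place assimilation): no segment meets the environment; /jihoguttidiijjoi/ is unchanged.
Rule 3 (intervocalic h-deletion): /h/ occurs between vowels /i/ and /o/, so it deletes. /jihoguttidiijjoi/ → jioguttidiijjoi.
Rule 4 (degemination): /tt/ is a geminate; the first /t/ deletes. /jj/ is a geminate; the first /j/ deletes. /jioguttidiijjoi/ → jiogutidiijoi.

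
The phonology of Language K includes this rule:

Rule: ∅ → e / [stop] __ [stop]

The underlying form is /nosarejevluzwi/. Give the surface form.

nosarejevluzwi

No segment of /nosarejevluzwi/ meets the structural description of the rule, so the form surfaces unchanged.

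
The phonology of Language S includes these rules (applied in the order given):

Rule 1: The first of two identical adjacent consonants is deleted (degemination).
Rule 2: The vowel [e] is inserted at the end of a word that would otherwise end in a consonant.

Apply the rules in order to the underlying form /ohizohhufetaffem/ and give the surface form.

ohizohufetafeme

Rule 1 (degemination): /hh/ is a geminate; the first /h/ deletes. /ff/ is a geminate; the first /f/ deletes. /ohizohhufetaffem/ → ohizohufetafem.
Rule 2 (final e-epenthesis): the form ends in the consonant /m/, so [e] is inserted word-finally. /ohizohufetafem/ → ohizohufetafeme.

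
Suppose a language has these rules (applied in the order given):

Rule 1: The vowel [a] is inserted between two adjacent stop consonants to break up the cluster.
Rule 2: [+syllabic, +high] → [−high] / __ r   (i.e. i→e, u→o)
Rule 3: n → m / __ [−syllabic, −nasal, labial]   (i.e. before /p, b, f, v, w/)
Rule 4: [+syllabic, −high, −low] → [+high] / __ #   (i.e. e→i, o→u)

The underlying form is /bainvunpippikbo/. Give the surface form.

baimvumpipapikabu

Rule 1 (stop-cluster a-epenthesis): /p/ and /p/ form a stop–stop cluster, so [a] is inserted between them. /k/ and /b/ form a stop–stop cluster, so [a] is inserted between them. /bainvunpippikbo/ → bainvunpipapikabo.
Rule 2 (pre-rhotic lowering): no segment meets the environment; /bainvunpipapikabo/ is unchanged.
Rule 3 (nasal place assimilation): /n/ precedes the labial consonant /v/, so it assimilates in place to [m]. /n/ precedes the labial consonant /p/, so it assimilates in place to [m]. /bainvunpipapikabo/ → baimvumpipapikabo.
Rule 4 (final vowel raising): /o/ is a mid vowel in word-final position, so it raises to [u]. /baimvumpipapikabo/ → baimvumpipapikabu.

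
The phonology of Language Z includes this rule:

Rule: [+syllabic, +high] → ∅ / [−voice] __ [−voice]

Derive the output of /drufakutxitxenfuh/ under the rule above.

/u/ is a high vowel flanked by voiceless consonants /k/ and /t/, so it deletes.
/i/ is a high vowel flanked by voiceless consonants /x/ and /t/, so it deletes.
/u/ is a high vowel flanked by voiceless consonants /f/ and /h/, so it deletes.
The other instance of /u/ does not occur in the required environment and remains unchanged.
Surface form: [drufaktxtxenfh].

drufaktxtxenfh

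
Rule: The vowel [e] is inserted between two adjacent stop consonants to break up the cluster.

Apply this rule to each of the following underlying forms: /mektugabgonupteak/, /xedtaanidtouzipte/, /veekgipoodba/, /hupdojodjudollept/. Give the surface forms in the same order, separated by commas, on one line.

meketugabegonupeteak, xedetaanidetouzipete, veekegipoodeba, hupedojodjudollepet

/mektugabgonupteak/: /k/ and /t/ form a stop–stop cluster, so [e] is inserted between them. /b/ and /g/ form a stop–stop cluster, so [e] is inserted between them. /p/ and /t/ form a stop–stop cluster, so [e] is inserted between them. → [meketugabegonupeteak].
/xedtaanidtouzipte/: /d/ and /t/ form a stop–stop cluster, so [e] is inserted between them. /d/ and /t/ form a stop–stop cluster, so [e] is inserted between them. /p/ and /t/ form a stop–stop cluster, so [e] is inserted between them. → [xedetaanidetouzipete].
/veekgipoodba/: /k/ and /g/ form a stop–stop cluster, so [e] is inserted between them. /d/ and /b/ form a stop–stop cluster, so [e] is inserted between them. → [veekegipoodeba].
/hupdojodjudollept/: /p/ and /d/ form a stop–stop cluster, so [e] is inserted between them. /p/ and /t/ form a stop–stop cluster, so [e] is inserted between them. → [hupedojodjudollepet].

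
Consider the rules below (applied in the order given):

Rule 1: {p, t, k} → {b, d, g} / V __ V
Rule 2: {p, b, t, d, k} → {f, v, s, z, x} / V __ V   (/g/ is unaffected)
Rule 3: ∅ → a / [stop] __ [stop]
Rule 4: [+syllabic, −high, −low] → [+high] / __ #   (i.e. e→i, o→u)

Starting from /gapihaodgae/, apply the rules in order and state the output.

Rule 1 (intervocalic voicing): /p/ is a voiceless stop between vowels /a/ and /i/, so it voices to [b]. /gapihaodgae/ → gabihaodgae.
Rule 2 (intervocalic spirantization): /b/ is a stop between vowels /a/ and /i/, so it spirantizes to the fricative [v]. /gabihaodgae/ → gavihaodgae.
Rule 3 (stop-cluster a-epenthesis): /d/ and /g/ form a stop–stop cluster, so [a] is inserted between them. /gavihaodgae/ → gavihaodagae.
Rule 4 (final vowel raising): /e/ is a mid vowel in word-final position, so it raises to [i]. /gavihaodagae/ → gavihaodagai.

gavihaodagai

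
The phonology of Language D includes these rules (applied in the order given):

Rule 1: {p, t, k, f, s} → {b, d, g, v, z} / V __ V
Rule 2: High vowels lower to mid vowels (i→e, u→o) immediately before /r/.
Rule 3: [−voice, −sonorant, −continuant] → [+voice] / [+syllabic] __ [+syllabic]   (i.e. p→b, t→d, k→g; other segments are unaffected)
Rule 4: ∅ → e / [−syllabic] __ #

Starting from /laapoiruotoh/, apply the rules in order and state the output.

Rule 1 (intervocalic voicing): /p/ is a voiceless obstruent between vowels /a/ and /o/, so it voices to [b]. /t/ is a voiceless obstruent between vowels /o/ and /o/, so it voices to [d]. /laapoiruotoh/ → laaboiruodoh.
Rule 2 (pre-rhotic lowering): /i/ is a high vowel immediately before /r/, so it lowers to [e]. /laaboiruodoh/ → laaboeruodoh.
Rule 3 (intervocalic voicing): no segment meets the environment; /laaboeruodoh/ is unchanged.
Rule 4 (final e-epenthesis): the form ends in the consonant /h/, so [e] is inserted word-finally. /laaboeruodoh/ → laaboeruodohe.

laaboeruodohe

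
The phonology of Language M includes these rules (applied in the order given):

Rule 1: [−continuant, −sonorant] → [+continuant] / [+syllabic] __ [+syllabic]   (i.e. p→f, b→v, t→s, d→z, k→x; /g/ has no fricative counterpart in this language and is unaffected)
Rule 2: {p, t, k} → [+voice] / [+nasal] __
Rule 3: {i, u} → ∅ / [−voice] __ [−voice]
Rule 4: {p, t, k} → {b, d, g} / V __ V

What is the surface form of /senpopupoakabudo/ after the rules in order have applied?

Rule 1 (intervocalic spirantization): /p/ is a stop between vowels /o/ and /u/, so it spirantizes to the fricative [f]. /p/ is a stop between vowels /u/ and /o/, so it spirantizes to the fricative [f]. /k/ is a stop between vowels /a/ and /a/, so it spirantizes to the fricative [x]. /b/ is a stop between vowels /a/ and /u/, so it spirantizes to the fricative [v]. /d/ is a stop between vowels /u/ and /o/, so it spirantizes to the fricative [z]. /senpopupoakabudo/ → senpofufoaxavuzo.
Rule 2 (post-nasal voicing): /p/ is a voiceless stop immediately after the nasal /n/, so it voices to [b]. /senpofufoaxavuzo/ → senbofufoaxavuzo.
Rule 3 (high vowel syncope): /u/ is a high vowel flanked by voiceless consonants /f/ and /f/, so it deletes. /senbofufoaxavuzo/ → senboffoaxavuzo.
Rule 4 (intervocalic voicing): no segment meets the environment; /senboffoaxavuzo/ is unchanged.

senboffoaxavuzo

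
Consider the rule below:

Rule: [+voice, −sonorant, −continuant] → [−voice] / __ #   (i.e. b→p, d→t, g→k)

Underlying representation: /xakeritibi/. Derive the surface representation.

xakeritibi

No segment of /xakeritibi/ meets the structural description of the rule, so the form surfaces unchanged.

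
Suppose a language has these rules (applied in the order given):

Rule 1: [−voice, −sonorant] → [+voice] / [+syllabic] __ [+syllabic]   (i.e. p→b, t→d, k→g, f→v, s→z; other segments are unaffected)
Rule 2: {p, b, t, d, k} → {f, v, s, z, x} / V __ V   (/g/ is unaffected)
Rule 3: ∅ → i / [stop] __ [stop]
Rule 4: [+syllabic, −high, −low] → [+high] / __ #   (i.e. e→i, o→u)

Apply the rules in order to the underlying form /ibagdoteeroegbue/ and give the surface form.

Rule 1 (intervocalic voicing): /t/ is a voiceless obstruent between vowels /o/ and /e/, so it voices to [d]. /ibagdoteeroegbue/ → ibagdodeeroegbue.
Rule 2 (intervocalic spirantization): /b/ is a stop between vowels /i/ and /a/, so it spirantizes to the fricative [v]. /d/ is a stop between vowels /o/ and /e/, so it spirantizes to the fricative [z]. /ibagdodeeroegbue/ → ivagdozeeroegbue.
Rule 3 (stop-cluster i-epenthesis): /g/ and /d/ form a stop–stop cluster, so [i] is inserted between them. /g/ and /b/ form a stop–stop cluster, so [i] is inserted between them. /ivagdozeeroegbue/ → ivagidozeeroegibue.
Rule 4 (final vowel raising): /e/ is a mid vowel in word-final position, so it raises to [i]. /ivagidozeeroegibue/ → ivagidozeeroegibui.

ivagidozeeroegibui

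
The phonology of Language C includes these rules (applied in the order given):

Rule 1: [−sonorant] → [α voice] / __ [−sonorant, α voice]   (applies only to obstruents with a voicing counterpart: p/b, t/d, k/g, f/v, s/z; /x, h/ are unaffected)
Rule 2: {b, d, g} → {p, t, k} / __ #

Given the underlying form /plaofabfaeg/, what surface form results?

plaofapfaek

Rule 1 (regressive voicing assimilation): /b/ precedes the voiceless obstruent /f/, so it devoices to [p] by assimilation. /plaofabfaeg/ → plaofapfaeg.
Rule 2 (final devoicing): /g/ is a voiced stop in word-final position, so it devoices to [k]. /plaofapfaeg/ → plaofapfaek.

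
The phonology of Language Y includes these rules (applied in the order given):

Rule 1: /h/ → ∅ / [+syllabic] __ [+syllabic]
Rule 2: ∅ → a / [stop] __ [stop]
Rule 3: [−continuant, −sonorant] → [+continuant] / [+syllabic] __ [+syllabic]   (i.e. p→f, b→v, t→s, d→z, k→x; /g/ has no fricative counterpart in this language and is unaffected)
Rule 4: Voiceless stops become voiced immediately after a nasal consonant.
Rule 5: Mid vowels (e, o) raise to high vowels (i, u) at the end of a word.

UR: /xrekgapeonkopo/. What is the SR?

Rule 1 (intervocalic h-deletion): no segment meets the environment; /xrekgapeonkopo/ is unchanged.
Rule 2 (stop-cluster a-epenthesis): /k/ and /g/ form a stop–stop cluster, so [a] is inserted between them. /xrekgapeonkopo/ → xrekagapeonkopo.
Rule 3 (intervocalic spirantization): /k/ is a stop between vowels /e/ and /a/, so it spirantizes to the fricative [x]. /p/ is a stop between vowels /a/ and /e/, so it spirantizes to the fricative [f]. /p/ is a stop between vowels /o/ and /o/, so it spirantizes to the fricative [f]. /xrekagapeonkopo/ → xrexagafeonkofo.
Rule 4 (post-nasal voicing): /k/ is a voiceless stop immediately after the nasal /n/, so it voices to [g]. /xrexagafeonkofo/ → xrexagafeongofo.
Rule 5 (final vowel raising): /o/ is a mid vowel in word-final position, so it raises to [u]. /xrexagafeongofo/ → xrexagafeongofu.

xrexagafeongofu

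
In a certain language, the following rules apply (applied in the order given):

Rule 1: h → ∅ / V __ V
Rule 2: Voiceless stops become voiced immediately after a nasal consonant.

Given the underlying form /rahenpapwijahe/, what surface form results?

raenbapwijae

Rule 1 (intervocalic h-deletion): /h/ occurs between vowels /a/ and /e/, so it deletes. /h/ occurs between vowels /a/ and /e/, so it deletes. /rahenpapwijahe/ → raenpapwijae.
Rule 2 (post-nasal voicing): /p/ is a voiceless stop immediately after the nasal /n/, so it voices to [b]. /raenpapwijae/ → raenbapwijae.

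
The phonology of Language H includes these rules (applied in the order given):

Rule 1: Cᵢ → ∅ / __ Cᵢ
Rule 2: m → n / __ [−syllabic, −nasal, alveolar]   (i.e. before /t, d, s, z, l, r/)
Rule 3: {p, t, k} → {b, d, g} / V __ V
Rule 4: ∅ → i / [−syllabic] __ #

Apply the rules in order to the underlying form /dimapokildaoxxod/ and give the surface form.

dimabogildaoxodi

Rule 1 (degemination): /xx/ is a geminate; the first /x/ deletes. /dimapokildaoxxod/ → dimapokildaoxod.
Rule 2 (nasal place assimilation): no segment meets the environment; /dimapokildaoxod/ is unchanged.
Rule 3 (intervocalic voicing): /p/ is a voiceless stop between vowels /a/ and /o/, so it voices to [b]. /k/ is a voiceless stop between vowels /o/ and /i/, so it voices to [g]. /dimapokildaoxod/ → dimabogildaoxod.
Rule 4 (final i-epenthesis): the form ends in the consonant /d/, so [i] is inserted word-finally. /dimabogildaoxod/ → dimabogildaoxodi.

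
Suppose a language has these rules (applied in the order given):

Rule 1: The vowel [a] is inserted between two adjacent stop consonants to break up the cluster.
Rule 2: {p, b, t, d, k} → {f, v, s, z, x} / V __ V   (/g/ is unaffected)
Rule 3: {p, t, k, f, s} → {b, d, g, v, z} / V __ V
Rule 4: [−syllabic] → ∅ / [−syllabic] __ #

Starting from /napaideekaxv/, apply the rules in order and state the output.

navaizeexax

Rule 1 (stop-cluster a-epenthesis): no segment meets the environment; /napaideekaxv/ is unchanged.
Rule 2 (intervocalic spirantization): /p/ is a stop between vowels /a/ and /a/, so it spirantizes to the fricative [f]. /d/ is a stop between vowels /i/ and /e/, so it spirantizes to the fricative [z]. /k/ is a stop between vowels /e/ and /a/, so it spirantizes to the fricative [x]. /napaideekaxv/ → nafaizeexaxv.
Rule 3 (intervocalic voicing): /f/ is a voiceless obstruent between vowels /a/ and /a/, so it voices to [v]. /nafaizeexaxv/ → navaizeexaxv.
Rule 4 (final cluster simplification): /v/ is the second consonant of a word-final cluster /xv/, so it deletes. /navaizeexaxv/ → navaizeexax.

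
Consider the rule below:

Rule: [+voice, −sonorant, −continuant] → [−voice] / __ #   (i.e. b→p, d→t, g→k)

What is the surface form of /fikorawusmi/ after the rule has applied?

No segment of /fikorawusmi/ meets the structural description of the rule, so the form surfaces unchanged.

fikorawusmi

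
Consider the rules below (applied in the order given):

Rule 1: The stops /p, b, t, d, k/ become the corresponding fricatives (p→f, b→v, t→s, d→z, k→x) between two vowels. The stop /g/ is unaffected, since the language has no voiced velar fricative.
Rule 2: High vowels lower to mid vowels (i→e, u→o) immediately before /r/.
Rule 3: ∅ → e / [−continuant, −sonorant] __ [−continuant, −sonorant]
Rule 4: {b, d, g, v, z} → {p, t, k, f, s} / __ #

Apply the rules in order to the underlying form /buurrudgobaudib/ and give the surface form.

Rule 1 (intervocalic spirantization): /b/ is a stop between vowels /o/ and /a/, so it spirantizes to the fricative [v]. /d/ is a stop between vowels /u/ and /i/, so it spirantizes to the fricative [z]. /buurrudgobaudib/ → buurrudgovauzib.
Rule 2 (pre-rhotic lowering): /u/ is a high vowel immediately before /r/, so it lowers to [o]. /buurrudgovauzib/ → buorrudgovauzib.
Rule 3 (stop-cluster e-epenthesis): /d/ and /g/ form a stop–stop cluster, so [e] is inserted between them. /buorrudgovauzib/ → buorrudegovauzib.
Rule 4 (final devoicing): /b/ is a voiced obstruent in word-final position, so it devoices to [p]. /buorrudegovauzib/ → buorrudegovauzip.

buorrudegovauzip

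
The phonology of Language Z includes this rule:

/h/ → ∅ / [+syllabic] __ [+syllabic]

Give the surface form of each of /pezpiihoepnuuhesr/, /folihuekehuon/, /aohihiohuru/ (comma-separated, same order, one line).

/pezpiihoepnuuhesr/: /h/ occurs between vowels /i/ and /o/, so it deletes. /h/ occurs between vowels /u/ and /e/, so it deletes. → [pezpiioepnuuesr].
/folihuekehuon/: /h/ occurs between vowels /i/ and /u/, so it deletes. /h/ occurs between vowels /e/ and /u/, so it deletes. → [foliuekeuon].
/aohihiohuru/: /h/ occurs between vowels /o/ and /i/, so it deletes. /h/ occurs between vowels /i/ and /i/, so it deletes. /h/ occurs between vowels /o/ and /u/, so it deletes. → [aoiiouru].

pezpiioepnuuesr, foliuekeuon, aoiiouru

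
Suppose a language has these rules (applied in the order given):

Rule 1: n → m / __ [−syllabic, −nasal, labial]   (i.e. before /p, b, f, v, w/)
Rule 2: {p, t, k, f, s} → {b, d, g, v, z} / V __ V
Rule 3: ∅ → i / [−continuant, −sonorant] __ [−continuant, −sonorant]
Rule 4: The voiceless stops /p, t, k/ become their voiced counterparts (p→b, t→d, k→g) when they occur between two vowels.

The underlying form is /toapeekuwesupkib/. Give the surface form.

Rule 1 (nasal place assimilation): no segment meets the environment; /toapeekuwesupkib/ is unchanged.
Rule 2 (intervocalic voicing): /p/ is a voiceless obstruent between vowels /a/ and /e/, so it voices to [b]. /k/ is a voiceless obstruent between vowels /e/ and /u/, so it voices to [g]. /s/ is a voiceless obstruent between vowels /e/ and /u/, so it voices to [z]. /toapeekuwesupkib/ → toabeeguwezupkib.
Rule 3 (stop-cluster i-epenthesis): /p/ and /k/ form a stop–stop cluster, so [i] is inserted between them. /toabeeguwezupkib/ → toabeeguwezupikib.
Rule 4 (intervocalic voicing): /p/ is a voiceless stop between vowels /u/ and /i/, so it voices to [b]. /k/ is a voiceless stop between vowels /i/ and /i/, so it voices to [g]. /toabeeguwezupikib/ → toabeeguwezubigib.

toabeeguwezubigib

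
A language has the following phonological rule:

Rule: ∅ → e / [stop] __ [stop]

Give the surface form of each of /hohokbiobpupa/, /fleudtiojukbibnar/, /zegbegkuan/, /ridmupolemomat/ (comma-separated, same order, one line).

hohokebiobepupa, fleudetiojukebibnar, zegebegekuan, ridmupolemomat

/hohokbiobpupa/: /k/ and /b/ form a stop–stop cluster, so [e] is inserted between them. /b/ and /p/ form a stop–stop cluster, so [e] is inserted between them. → [hohokebiobepupa].
/fleudtiojukbibnar/: /d/ and /t/ form a stop–stop cluster, so [e] is inserted between them. /k/ and /b/ form a stop–stop cluster, so [e] is inserted between them. → [fleudetiojukebibnar].
/zegbegkuan/: /g/ and /b/ form a stop–stop cluster, so [e] is inserted between them. /g/ and /k/ form a stop–stop cluster, so [e] is inserted between them. → [zegebegekuan].
/ridmupolemomat/: the rule's environment is not met; surfaces unchanged as [ridmupolemomat].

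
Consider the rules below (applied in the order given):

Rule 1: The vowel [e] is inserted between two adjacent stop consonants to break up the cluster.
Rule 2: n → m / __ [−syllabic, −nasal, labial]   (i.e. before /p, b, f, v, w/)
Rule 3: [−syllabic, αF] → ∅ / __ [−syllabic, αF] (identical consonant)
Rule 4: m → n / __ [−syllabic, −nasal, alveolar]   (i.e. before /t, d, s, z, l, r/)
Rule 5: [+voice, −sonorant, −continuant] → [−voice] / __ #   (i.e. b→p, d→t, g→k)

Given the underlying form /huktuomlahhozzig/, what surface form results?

huketuonlahozik

Rule 1 (stop-cluster e-epenthesis): /k/ and /t/ form a stop–stop cluster, so [e] is inserted between them. /huktuomlahhozzig/ → huketuomlahhozzig.
Rule 2 (nasal place assimilation): no segment meets the environment; /huketuomlahhozzig/ is unchanged.
Rule 3 (degemination): /hh/ is a geminate; the first /h/ deletes. /zz/ is a geminate; the first /z/ deletes. /huketuomlahhozzig/ → huketuomlahozig.
Rule 4 (nasal place assimilation): /m/ precedes the alveolar consonant /l/, so it assimilates in place to [n]. /huketuomlahozig/ → huketuonlahozig.
Rule 5 (final devoicing): /g/ is a voiced stop in word-final position, so it devoices to [k]. /huketuonlahozig/ → huketuonlahozik.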